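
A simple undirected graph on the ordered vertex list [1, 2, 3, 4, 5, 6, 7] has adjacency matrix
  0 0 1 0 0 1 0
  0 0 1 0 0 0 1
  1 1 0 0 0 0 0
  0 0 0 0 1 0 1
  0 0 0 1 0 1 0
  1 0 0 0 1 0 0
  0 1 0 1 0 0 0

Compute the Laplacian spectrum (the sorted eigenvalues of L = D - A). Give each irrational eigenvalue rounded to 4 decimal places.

Reading degrees in the order [1, 2, 3, 4, 5, 6, 7] gives [2, 2, 2, 2, 2, 2, 2]; set D = diag(2, 2, 2, 2, 2, 2, 2) and form L = D - A. L is symmetric positive semidefinite, so every eigenvalue is real and nonnegative. The single zero eigenvalue shows the graph is connected. The largest eigenvalue, 3.8019, is at most the vertex count 7.

[0, 0.7530, 0.7530, 2.4450, 2.4450, 3.8019, 3.8019]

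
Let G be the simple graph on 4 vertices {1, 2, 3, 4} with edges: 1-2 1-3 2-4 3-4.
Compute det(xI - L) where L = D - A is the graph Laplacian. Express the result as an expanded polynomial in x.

Each diagonal entry of L is the vertex degree and each off-diagonal entry is -1 where an edge is present, 0 otherwise; in the order [1, 2, 3, 4] the diagonal is [2, 2, 2, 2]. L has integer entries, so p(x) = det(xI - L) has integer coefficients. Expanding the determinant yields x^4 - 8x^3 + 20x^2 - 16x. The constant term is 0 because L is singular (the all-ones vector lies in its kernel). The largest eigenvalue, 4, is at most the vertex count 4.

x^4 - 8x^3 + 20x^2 - 16x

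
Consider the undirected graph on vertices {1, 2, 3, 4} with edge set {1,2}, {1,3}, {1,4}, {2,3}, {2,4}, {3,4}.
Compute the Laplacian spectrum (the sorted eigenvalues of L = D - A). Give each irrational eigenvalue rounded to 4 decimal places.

[0, 4, 4, 4]

With the vertex order [1, 2, 3, 4], the degrees are [3, 3, 3, 3], giving D = diag(3, 3, 3, 3) and L = D - A. Since every row of L sums to 0, the all-ones vector is in the kernel and 0 is an eigenvalue. The single zero eigenvalue shows the graph is connected. The eigenvalues sum to 12, which equals trace(L) = 2|E|. The largest eigenvalue, 4, is at most the vertex count 4.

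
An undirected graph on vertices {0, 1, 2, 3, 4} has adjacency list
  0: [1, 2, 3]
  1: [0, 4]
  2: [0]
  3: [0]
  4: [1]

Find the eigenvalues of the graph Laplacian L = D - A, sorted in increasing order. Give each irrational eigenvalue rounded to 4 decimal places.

[0, 0.5188, 1, 2.3111, 4.1701]

With the vertex order [0, 1, 2, 3, 4], the degrees are [3, 2, 1, 1, 1], giving D = diag(3, 2, 1, 1, 1) and L = D - A. The multiplicity of 0 as a Laplacian eigenvalue equals the number of connected components. The single zero eigenvalue shows the graph is connected. The eigenvalues sum to 8, which equals trace(L) = 2|E|.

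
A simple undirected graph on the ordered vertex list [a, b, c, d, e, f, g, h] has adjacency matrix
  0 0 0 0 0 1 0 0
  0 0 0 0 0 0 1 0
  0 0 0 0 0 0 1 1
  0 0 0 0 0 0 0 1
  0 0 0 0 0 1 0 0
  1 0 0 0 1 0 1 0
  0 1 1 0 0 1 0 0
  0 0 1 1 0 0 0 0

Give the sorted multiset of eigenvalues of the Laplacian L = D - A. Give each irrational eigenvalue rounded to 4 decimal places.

With the vertex order [a, b, c, d, e, f, g, h], the degrees are [1, 1, 2, 1, 1, 3, 3, 2], giving D = diag(1, 1, 2, 1, 1, 3, 3, 2) and L = D - A. The multiplicity of 0 as a Laplacian eigenvalue equals the number of connected components. There is one zero in the spectrum, matching the 1 component.

[0, 0.2243, 0.5858, 1, 1.4108, 2.7237, 3.4142, 4.6412]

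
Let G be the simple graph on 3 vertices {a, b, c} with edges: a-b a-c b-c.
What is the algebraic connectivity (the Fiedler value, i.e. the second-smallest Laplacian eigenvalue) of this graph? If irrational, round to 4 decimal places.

Reading degrees in the order [a, b, c] gives [2, 2, 2]; set D = diag(2, 2, 2) and form L = D - A. The sorted Laplacian eigenvalues are [0, 3, 3]; the algebraic connectivity is the second entry, 3. By the matrix-tree theorem the graph has (1/3) * product of the nonzero eigenvalues = 3 spanning trees.

3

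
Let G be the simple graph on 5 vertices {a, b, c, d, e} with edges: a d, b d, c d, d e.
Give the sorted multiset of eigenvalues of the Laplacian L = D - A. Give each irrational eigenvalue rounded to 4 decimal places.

[0, 1, 1, 1, 5]

Each diagonal entry of L is the vertex degree and each off-diagonal entry is -1 where an edge is present, 0 otherwise; in the order [a, b, c, d, e] the diagonal is [1, 1, 1, 4, 1]. Since every row of L sums to 0, the all-ones vector is in the kernel and 0 is an eigenvalue. The single zero eigenvalue shows the graph is connected. The largest eigenvalue, 5, is at most the vertex count 5. The eigenvalues sum to 8, which equals trace(L) = 2|E|.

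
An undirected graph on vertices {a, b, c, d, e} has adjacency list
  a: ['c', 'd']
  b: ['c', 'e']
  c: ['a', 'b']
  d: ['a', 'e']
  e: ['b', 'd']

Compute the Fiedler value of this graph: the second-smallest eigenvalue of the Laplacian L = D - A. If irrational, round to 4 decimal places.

Reading degrees in the order [a, b, c, d, e] gives [2, 2, 2, 2, 2]; set D = diag(2, 2, 2, 2, 2) and form L = D - A. The smallest Laplacian eigenvalue is always 0. The next one, lambda_2 = 1.3820, measures how hard the graph is to disconnect: larger values mean better connectivity. By the matrix-tree theorem the graph has (1/5) * product of the nonzero eigenvalues = 5 spanning trees. The eigenvalues sum to 10, which equals trace(L) = 2|E|.

1.3820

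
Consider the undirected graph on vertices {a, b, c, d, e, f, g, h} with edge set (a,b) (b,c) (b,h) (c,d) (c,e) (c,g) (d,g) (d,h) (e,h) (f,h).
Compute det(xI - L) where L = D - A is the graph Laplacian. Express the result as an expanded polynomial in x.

Each diagonal entry of L is the vertex degree and each off-diagonal entry is -1 where an edge is present, 0 otherwise; in the order [a, b, c, d, e, f, g, h] the diagonal is [1, 3, 4, 3, 2, 1, 2, 4]. L has integer entries, so p(x) = det(xI - L) has integer coefficients. Expanding the determinant yields x^8 - 20x^7 + 160x^6 - 658x^5 + 1485x^4 - 1814x^3 + 1099x^2 - 256x. The constant term is 0 because L is singular (the all-ones vector lies in its kernel). The largest eigenvalue, 5.9986, is at most the vertex count 8. There is one zero in the spectrum, matching the 1 component.

x^8 - 20x^7 + 160x^6 - 658x^5 + 1485x^4 - 1814x^3 + 1099x^2 - 256x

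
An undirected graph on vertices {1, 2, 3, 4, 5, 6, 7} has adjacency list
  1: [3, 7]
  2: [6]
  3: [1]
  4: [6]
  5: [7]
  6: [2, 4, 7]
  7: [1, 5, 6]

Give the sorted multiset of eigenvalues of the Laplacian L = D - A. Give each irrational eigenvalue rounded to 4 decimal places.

Each diagonal entry of L is the vertex degree and each off-diagonal entry is -1 where an edge is present, 0 otherwise; in the order [1, 2, 3, 4, 5, 6, 7] the diagonal is [2, 1, 1, 1, 1, 3, 3]. L is symmetric positive semidefinite, so every eigenvalue is real and nonnegative. The single zero eigenvalue shows the graph is connected.

[0, 0.3217, 0.6802, 1, 2.1397, 3.2297, 4.6287]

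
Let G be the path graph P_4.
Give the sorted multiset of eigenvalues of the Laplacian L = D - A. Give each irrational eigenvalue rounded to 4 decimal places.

The graph has 4 vertices and degree multiset [2, 2, 1, 1]; D is the diagonal matrix of degrees and L = D - A. Since every row of L sums to 0, the all-ones vector is in the kernel and 0 is an eigenvalue. The single zero eigenvalue shows the graph is connected.

[0, 0.5858, 2, 3.4142]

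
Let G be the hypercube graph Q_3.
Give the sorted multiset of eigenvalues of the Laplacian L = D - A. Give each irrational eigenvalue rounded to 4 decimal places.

The graph has 8 vertices and degree multiset [3, 3, 3, 3, 3, 3, 3, 3]; D is the diagonal matrix of degrees and L = D - A. Diagonalising L (or applying a numerical eigensolver to the 8x8 matrix) gives the spectrum above. The single zero eigenvalue shows the graph is connected. There is one zero in the spectrum, matching the 1 component.

[0, 2, 2, 2, 4, 4, 4, 6]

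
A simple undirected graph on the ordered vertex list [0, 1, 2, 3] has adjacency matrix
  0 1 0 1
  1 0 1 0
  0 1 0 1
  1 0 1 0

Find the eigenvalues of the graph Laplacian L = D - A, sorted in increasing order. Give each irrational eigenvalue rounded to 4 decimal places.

[0, 2, 2, 4]

With the vertex order [0, 1, 2, 3], the degrees are [2, 2, 2, 2], giving D = diag(2, 2, 2, 2) and L = D - A. Since every row of L sums to 0, the all-ones vector is in the kernel and 0 is an eigenvalue. By the matrix-tree theorem the graph has (1/4) * product of the nonzero eigenvalues = 4 spanning trees. There is one zero in the spectrum, matching the 1 component.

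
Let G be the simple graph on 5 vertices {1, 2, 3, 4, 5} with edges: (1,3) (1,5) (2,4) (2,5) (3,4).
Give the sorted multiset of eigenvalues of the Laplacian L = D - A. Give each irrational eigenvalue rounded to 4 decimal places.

Each diagonal entry of L is the vertex degree and each off-diagonal entry is -1 where an edge is present, 0 otherwise; in the order [1, 2, 3, 4, 5] the diagonal is [2, 2, 2, 2, 2]. Diagonalising L (or applying a numerical eigensolver to the 5x5 matrix) gives the spectrum above. The single zero eigenvalue shows the graph is connected. By the matrix-tree theorem the graph has (1/5) * product of the nonzero eigenvalues = 5 spanning trees.

[0, 1.3820, 1.3820, 3.6180, 3.6180]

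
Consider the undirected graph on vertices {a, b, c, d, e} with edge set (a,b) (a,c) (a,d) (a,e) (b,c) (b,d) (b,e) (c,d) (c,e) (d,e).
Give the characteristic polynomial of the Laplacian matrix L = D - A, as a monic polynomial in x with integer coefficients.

Reading degrees in the order [a, b, c, d, e] gives [4, 4, 4, 4, 4]; set D = diag(4, 4, 4, 4, 4) and form L = D - A. L has integer entries, so p(x) = det(xI - L) has integer coefficients. Expanding the determinant yields x^5 - 20x^4 + 150x^3 - 500x^2 + 625x. The coefficient of x^4 equals -trace(L) = -20, matching the sum of degrees. By the matrix-tree theorem the graph has (1/5) * product of the nonzero eigenvalues = 125 spanning trees. There is one zero in the spectrum, matching the 1 component.

x^5 - 20x^4 + 150x^3 - 500x^2 + 625x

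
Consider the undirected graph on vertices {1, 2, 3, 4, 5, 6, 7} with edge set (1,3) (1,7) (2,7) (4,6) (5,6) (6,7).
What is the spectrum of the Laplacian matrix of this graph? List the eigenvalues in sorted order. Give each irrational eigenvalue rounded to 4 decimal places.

[0, 0.3217, 0.6802, 1, 2.1397, 3.2297, 4.6287]

Each diagonal entry of L is the vertex degree and each off-diagonal entry is -1 where an edge is present, 0 otherwise; in the order [1, 2, 3, 4, 5, 6, 7] the diagonal is [2, 1, 1, 1, 1, 3, 3]. The multiplicity of 0 as a Laplacian eigenvalue equals the number of connected components. The single zero eigenvalue shows the graph is connected.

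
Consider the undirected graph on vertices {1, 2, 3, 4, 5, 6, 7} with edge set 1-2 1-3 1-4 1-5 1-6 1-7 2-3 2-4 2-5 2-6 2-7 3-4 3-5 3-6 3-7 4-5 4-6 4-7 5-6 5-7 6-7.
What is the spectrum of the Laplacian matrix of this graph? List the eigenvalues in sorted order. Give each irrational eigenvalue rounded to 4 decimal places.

Each diagonal entry of L is the vertex degree and each off-diagonal entry is -1 where an edge is present, 0 otherwise; in the order [1, 2, 3, 4, 5, 6, 7] the diagonal is [6, 6, 6, 6, 6, 6, 6]. Since every row of L sums to 0, the all-ones vector is in the kernel and 0 is an eigenvalue. By the matrix-tree theorem the graph has (1/7) * product of the nonzero eigenvalues = 16807 spanning trees. There is one zero in the spectrum, matching the 1 component.

[0, 7, 7, 7, 7, 7, 7]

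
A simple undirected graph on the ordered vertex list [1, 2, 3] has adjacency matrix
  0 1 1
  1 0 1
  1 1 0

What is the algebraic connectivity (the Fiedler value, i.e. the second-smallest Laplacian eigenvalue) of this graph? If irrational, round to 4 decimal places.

3

Reading degrees in the order [1, 2, 3] gives [2, 2, 2]; set D = diag(2, 2, 2) and form L = D - A. Computing the eigenvalues of L and sorting gives [0, 3, 3]. The Fiedler value lambda_2 = 3 is strictly positive, so the graph is connected. The largest eigenvalue, 3, is at most the vertex count 3. By the matrix-tree theorem the graph has (1/3) * product of the nonzero eigenvalues = 3 spanning trees.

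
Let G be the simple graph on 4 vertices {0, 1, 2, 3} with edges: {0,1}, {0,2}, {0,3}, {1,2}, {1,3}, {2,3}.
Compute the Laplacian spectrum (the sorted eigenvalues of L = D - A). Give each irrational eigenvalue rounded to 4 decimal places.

[0, 4, 4, 4]

With the vertex order [0, 1, 2, 3], the degrees are [3, 3, 3, 3], giving D = diag(3, 3, 3, 3) and L = D - A. The multiplicity of 0 as a Laplacian eigenvalue equals the number of connected components. By the matrix-tree theorem the graph has (1/4) * product of the nonzero eigenvalues = 16 spanning trees. The eigenvalues sum to 12, which equals trace(L) = 2|E|.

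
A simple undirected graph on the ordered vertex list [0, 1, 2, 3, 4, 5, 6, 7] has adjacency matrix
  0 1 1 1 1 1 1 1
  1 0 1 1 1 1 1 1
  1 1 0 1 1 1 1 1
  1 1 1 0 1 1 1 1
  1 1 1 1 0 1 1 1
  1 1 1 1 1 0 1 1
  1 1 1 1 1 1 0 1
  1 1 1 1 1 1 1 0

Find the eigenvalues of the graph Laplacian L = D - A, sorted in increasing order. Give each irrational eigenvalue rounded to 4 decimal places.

[0, 8, 8, 8, 8, 8, 8, 8]

Reading degrees in the order [0, 1, 2, 3, 4, 5, 6, 7] gives [7, 7, 7, 7, 7, 7, 7, 7]; set D = diag(7, 7, 7, 7, 7, 7, 7, 7) and form L = D - A. Diagonalising L (or applying a numerical eigensolver to the 8x8 matrix) gives the spectrum above. The single zero eigenvalue shows the graph is connected. The largest eigenvalue, 8, is at most the vertex count 8.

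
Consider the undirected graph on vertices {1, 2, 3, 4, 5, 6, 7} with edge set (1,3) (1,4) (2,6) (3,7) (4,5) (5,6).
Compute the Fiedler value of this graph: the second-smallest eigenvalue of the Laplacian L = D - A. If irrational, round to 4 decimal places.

0.1981

Reading degrees in the order [1, 2, 3, 4, 5, 6, 7] gives [2, 1, 2, 2, 2, 2, 1]; set D = diag(2, 1, 2, 2, 2, 2, 1) and form L = D - A. Computing the eigenvalues of L and sorting gives [0, 0.1981, 0.7530, 1.5550, 2.4450, 3.2470, 3.8019]. The Fiedler value lambda_2 = 0.1981 is strictly positive, so the graph is connected. The eigenvalues sum to 12, which equals trace(L) = 2|E|. By the matrix-tree theorem the graph has (1/7) * product of the nonzero eigenvalues = 1 spanning tree.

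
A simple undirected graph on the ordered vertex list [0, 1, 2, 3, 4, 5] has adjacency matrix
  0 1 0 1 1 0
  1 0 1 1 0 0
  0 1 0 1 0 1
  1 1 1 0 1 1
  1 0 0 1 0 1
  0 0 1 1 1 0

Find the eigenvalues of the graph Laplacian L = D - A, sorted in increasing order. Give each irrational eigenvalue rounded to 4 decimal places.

With the vertex order [0, 1, 2, 3, 4, 5], the degrees are [3, 3, 3, 5, 3, 3], giving D = diag(3, 3, 3, 5, 3, 3) and L = D - A. L is symmetric positive semidefinite, so every eigenvalue is real and nonnegative. The single zero eigenvalue shows the graph is connected. By the matrix-tree theorem the graph has (1/6) * product of the nonzero eigenvalues = 121 spanning trees.

[0, 2.3820, 2.3820, 4.6180, 4.6180, 6]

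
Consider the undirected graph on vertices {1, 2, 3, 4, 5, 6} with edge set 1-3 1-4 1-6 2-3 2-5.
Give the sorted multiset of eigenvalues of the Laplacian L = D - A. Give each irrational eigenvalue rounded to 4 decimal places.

[0, 0.3249, 1, 1.4608, 3, 4.2143]

With the vertex order [1, 2, 3, 4, 5, 6], the degrees are [3, 2, 2, 1, 1, 1], giving D = diag(3, 2, 2, 1, 1, 1) and L = D - A. Since every row of L sums to 0, the all-ones vector is in the kernel and 0 is an eigenvalue. The largest eigenvalue, 4.2143, is at most the vertex count 6.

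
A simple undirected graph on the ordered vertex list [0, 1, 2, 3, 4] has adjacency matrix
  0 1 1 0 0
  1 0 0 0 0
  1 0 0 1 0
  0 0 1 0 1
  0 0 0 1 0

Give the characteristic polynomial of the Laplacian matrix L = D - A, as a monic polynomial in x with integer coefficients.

x^5 - 8x^4 + 21x^3 - 20x^2 + 5x

With the vertex order [0, 1, 2, 3, 4], the degrees are [2, 1, 2, 2, 1], giving D = diag(2, 1, 2, 2, 1) and L = D - A. L has integer entries, so p(x) = det(xI - L) has integer coefficients. Expanding the determinant yields x^5 - 8x^4 + 21x^3 - 20x^2 + 5x. Since p(0) = det(-L) = 0, x divides p(x). The largest eigenvalue, 3.6180, is at most the vertex count 5. By the matrix-tree theorem the graph has (1/5) * product of the nonzero eigenvalues = 1 spanning tree.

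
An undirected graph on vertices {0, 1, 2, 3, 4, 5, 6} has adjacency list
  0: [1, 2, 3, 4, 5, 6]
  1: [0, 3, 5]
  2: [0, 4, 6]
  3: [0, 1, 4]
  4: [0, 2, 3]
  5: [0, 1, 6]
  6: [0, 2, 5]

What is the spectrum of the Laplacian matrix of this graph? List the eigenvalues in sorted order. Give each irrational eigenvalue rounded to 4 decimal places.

[0, 2, 2, 4, 4, 5, 7]

Each diagonal entry of L is the vertex degree and each off-diagonal entry is -1 where an edge is present, 0 otherwise; in the order [0, 1, 2, 3, 4, 5, 6] the diagonal is [6, 3, 3, 3, 3, 3, 3]. Diagonalising L (or applying a numerical eigensolver to the 7x7 matrix) gives the spectrum above. By the matrix-tree theorem the graph has (1/7) * product of the nonzero eigenvalues = 320 spanning trees. The eigenvalues sum to 24, which equals trace(L) = 2|E|.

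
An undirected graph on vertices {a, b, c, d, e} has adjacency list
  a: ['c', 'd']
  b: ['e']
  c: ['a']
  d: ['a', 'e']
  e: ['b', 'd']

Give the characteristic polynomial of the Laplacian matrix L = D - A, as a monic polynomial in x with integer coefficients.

Each diagonal entry of L is the vertex degree and each off-diagonal entry is -1 where an edge is present, 0 otherwise; in the order [a, b, c, d, e] the diagonal is [2, 1, 1, 2, 2]. Computing det(xI - L) by cofactor expansion (or equivalently via sum-over-permutations) gives x^5 - 8x^4 + 21x^3 - 20x^2 + 5x. The coefficient of x^4 equals -trace(L) = -8, matching the sum of degrees. The eigenvalues sum to 8, which equals trace(L) = 2|E|. There is one zero in the spectrum, matching the 1 component.

x^5 - 8x^4 + 21x^3 - 20x^2 + 5x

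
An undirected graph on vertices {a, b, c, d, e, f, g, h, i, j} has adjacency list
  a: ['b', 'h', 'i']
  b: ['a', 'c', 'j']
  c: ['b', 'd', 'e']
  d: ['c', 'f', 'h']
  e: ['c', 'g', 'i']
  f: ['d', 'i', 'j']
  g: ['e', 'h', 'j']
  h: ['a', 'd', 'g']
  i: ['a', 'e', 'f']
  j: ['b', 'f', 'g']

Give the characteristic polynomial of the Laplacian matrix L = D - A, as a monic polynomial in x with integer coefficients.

x^10 - 30x^9 + 390x^8 - 2880x^7 + 13305x^6 - 39882x^5 + 77640x^4 - 94800x^3 + 66000x^2 - 20000x

Reading degrees in the order [a, b, c, d, e, f, g, h, i, j] gives [3, 3, 3, 3, 3, 3, 3, 3, 3, 3]; set D = diag(3, 3, 3, 3, 3, 3, 3, 3, 3, 3) and form L = D - A. The eigenvalues of L are [0, 2, 2, 2, 2, 2, 5, 5, 5, 5]; the characteristic polynomial is the product of (x - lambda_i), which multiplies out to x^10 - 30x^9 + 390x^8 - 2880x^7 + 13305x^6 - 39882x^5 + 77640x^4 - 94800x^3 + 66000x^2 - 20000x. The coefficient of x^9 equals -trace(L) = -30, matching the sum of degrees. By the matrix-tree theorem the graph has (1/10) * product of the nonzero eigenvalues = 2000 spanning trees.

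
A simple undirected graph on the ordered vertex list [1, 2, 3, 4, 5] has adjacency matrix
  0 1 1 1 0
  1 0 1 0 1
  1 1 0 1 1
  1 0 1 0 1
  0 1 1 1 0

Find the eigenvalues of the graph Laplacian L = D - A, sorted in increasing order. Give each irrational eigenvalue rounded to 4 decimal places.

With the vertex order [1, 2, 3, 4, 5], the degrees are [3, 3, 4, 3, 3], giving D = diag(3, 3, 4, 3, 3) and L = D - A. Since every row of L sums to 0, the all-ones vector is in the kernel and 0 is an eigenvalue. The single zero eigenvalue shows the graph is connected. The largest eigenvalue, 5, is at most the vertex count 5. There is one zero in the spectrum, matching the 1 component.

[0, 3, 3, 5, 5]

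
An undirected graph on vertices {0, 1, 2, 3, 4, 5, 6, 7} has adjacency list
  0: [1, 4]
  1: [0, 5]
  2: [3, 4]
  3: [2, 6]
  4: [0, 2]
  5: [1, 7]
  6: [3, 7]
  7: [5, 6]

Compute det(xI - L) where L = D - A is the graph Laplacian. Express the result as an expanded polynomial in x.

x^8 - 16x^7 + 104x^6 - 352x^5 + 660x^4 - 672x^3 + 336x^2 - 64x

Reading degrees in the order [0, 1, 2, 3, 4, 5, 6, 7] gives [2, 2, 2, 2, 2, 2, 2, 2]; set D = diag(2, 2, 2, 2, 2, 2, 2, 2) and form L = D - A. L has integer entries, so p(x) = det(xI - L) has integer coefficients. Expanding the determinant yields x^8 - 16x^7 + 104x^6 - 352x^5 + 660x^4 - 672x^3 + 336x^2 - 64x. The coefficient of x^7 equals -trace(L) = -16, matching the sum of degrees.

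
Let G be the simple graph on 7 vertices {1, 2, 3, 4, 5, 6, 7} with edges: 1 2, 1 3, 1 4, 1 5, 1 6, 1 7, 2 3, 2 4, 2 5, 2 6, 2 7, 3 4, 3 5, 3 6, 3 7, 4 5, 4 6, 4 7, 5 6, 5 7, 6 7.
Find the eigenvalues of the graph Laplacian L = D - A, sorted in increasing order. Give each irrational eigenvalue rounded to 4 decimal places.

[0, 7, 7, 7, 7, 7, 7]

Reading degrees in the order [1, 2, 3, 4, 5, 6, 7] gives [6, 6, 6, 6, 6, 6, 6]; set D = diag(6, 6, 6, 6, 6, 6, 6) and form L = D - A. Diagonalising L (or applying a numerical eigensolver to the 7x7 matrix) gives the spectrum above. The single zero eigenvalue shows the graph is connected. There is one zero in the spectrum, matching the 1 component.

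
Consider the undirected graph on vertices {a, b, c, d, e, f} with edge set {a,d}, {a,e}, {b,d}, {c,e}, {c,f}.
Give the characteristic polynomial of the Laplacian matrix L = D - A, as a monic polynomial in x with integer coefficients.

x^6 - 10x^5 + 36x^4 - 56x^3 + 35x^2 - 6x

With the vertex order [a, b, c, d, e, f], the degrees are [2, 1, 2, 2, 2, 1], giving D = diag(2, 1, 2, 2, 2, 1) and L = D - A. Computing det(xI - L) by cofactor expansion (or equivalently via sum-over-permutations) gives x^6 - 10x^5 + 36x^4 - 56x^3 + 35x^2 - 6x. The constant term is 0 because L is singular (the all-ones vector lies in its kernel). By the matrix-tree theorem the graph has (1/6) * product of the nonzero eigenvalues = 1 spanning tree.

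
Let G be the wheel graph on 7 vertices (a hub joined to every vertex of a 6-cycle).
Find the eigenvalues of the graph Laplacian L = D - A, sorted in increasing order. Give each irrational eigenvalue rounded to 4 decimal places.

The graph has 7 vertices and degree multiset [6, 3, 3, 3, 3, 3, 3]; D is the diagonal matrix of degrees and L = D - A. Diagonalising L (or applying a numerical eigensolver to the 7x7 matrix) gives the spectrum above. The single zero eigenvalue shows the graph is connected. The eigenvalues sum to 24, which equals trace(L) = 2|E|. There is one zero in the spectrum, matching the 1 component.

[0, 2, 2, 4, 4, 5, 7]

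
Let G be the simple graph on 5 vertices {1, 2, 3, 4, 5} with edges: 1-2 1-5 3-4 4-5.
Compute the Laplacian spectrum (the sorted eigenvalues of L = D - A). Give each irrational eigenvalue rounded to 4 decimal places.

[0, 0.3820, 1.3820, 2.6180, 3.6180]

With the vertex order [1, 2, 3, 4, 5], the degrees are [2, 1, 1, 2, 2], giving D = diag(2, 1, 1, 2, 2) and L = D - A. Diagonalising L (or applying a numerical eigensolver to the 5x5 matrix) gives the spectrum above. The single zero eigenvalue shows the graph is connected.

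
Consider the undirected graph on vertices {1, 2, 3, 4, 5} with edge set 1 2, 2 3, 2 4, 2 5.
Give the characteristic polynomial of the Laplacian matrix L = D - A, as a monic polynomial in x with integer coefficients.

Each diagonal entry of L is the vertex degree and each off-diagonal entry is -1 where an edge is present, 0 otherwise; in the order [1, 2, 3, 4, 5] the diagonal is [1, 4, 1, 1, 1]. The eigenvalues of L are [0, 1, 1, 1, 5]; the characteristic polynomial is the product of (x - lambda_i), which multiplies out to x^5 - 8x^4 + 18x^3 - 16x^2 + 5x. The coefficient of x^4 equals -trace(L) = -8, matching the sum of degrees. There is one zero in the spectrum, matching the 1 component.

x^5 - 8x^4 + 18x^3 - 16x^2 + 5x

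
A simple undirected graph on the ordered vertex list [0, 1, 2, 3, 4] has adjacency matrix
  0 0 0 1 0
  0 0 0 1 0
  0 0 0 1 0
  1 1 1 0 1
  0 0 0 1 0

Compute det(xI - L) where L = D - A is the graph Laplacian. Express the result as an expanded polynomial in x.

Reading degrees in the order [0, 1, 2, 3, 4] gives [1, 1, 1, 4, 1]; set D = diag(1, 1, 1, 4, 1) and form L = D - A. Computing det(xI - L) by cofactor expansion (or equivalently via sum-over-permutations) gives x^5 - 8x^4 + 18x^3 - 16x^2 + 5x. The coefficient of x^4 equals -trace(L) = -8, matching the sum of degrees. By the matrix-tree theorem the graph has (1/5) * product of the nonzero eigenvalues = 1 spanning tree.

x^5 - 8x^4 + 18x^3 - 16x^2 + 5x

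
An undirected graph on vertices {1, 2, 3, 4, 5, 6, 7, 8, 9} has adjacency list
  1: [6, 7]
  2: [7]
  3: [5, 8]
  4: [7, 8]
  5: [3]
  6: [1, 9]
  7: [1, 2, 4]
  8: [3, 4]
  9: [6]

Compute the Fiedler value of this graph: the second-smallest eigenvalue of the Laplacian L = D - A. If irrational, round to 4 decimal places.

0.1506

With the vertex order [1, 2, 3, 4, 5, 6, 7, 8, 9], the degrees are [2, 1, 2, 2, 1, 2, 3, 2, 1], giving D = diag(2, 1, 2, 2, 1, 2, 3, 2, 1) and L = D - A. Computing the eigenvalues of L and sorting gives [0, 0.1506, 0.4266, 1, 1.4229, 2.1724, 3, 3.4576, 4.3699]. The Fiedler value lambda_2 = 0.1506 is strictly positive, so the graph is connected.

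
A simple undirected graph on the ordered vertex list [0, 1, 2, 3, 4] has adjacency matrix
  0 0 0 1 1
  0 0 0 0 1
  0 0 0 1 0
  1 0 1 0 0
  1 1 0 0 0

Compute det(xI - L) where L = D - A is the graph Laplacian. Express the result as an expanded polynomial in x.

x^5 - 8x^4 + 21x^3 - 20x^2 + 5x

With the vertex order [0, 1, 2, 3, 4], the degrees are [2, 1, 1, 2, 2], giving D = diag(2, 1, 1, 2, 2) and L = D - A. L has integer entries, so p(x) = det(xI - L) has integer coefficients. Expanding the determinant yields x^5 - 8x^4 + 21x^3 - 20x^2 + 5x. The coefficient of x^4 equals -trace(L) = -8, matching the sum of degrees. By the matrix-tree theorem the graph has (1/5) * product of the nonzero eigenvalues = 1 spanning tree. The largest eigenvalue, 3.6180, is at most the vertex count 5.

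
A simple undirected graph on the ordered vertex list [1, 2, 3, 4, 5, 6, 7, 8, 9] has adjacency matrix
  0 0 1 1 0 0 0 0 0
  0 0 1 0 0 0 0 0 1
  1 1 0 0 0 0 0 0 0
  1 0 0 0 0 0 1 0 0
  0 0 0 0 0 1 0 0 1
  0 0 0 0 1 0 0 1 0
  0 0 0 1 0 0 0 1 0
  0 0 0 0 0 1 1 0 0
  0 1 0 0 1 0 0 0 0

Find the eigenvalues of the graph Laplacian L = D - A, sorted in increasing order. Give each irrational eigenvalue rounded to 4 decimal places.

[0, 0.4679, 0.4679, 1.6527, 1.6527, 3, 3, 3.8794, 3.8794]

Each diagonal entry of L is the vertex degree and each off-diagonal entry is -1 where an edge is present, 0 otherwise; in the order [1, 2, 3, 4, 5, 6, 7, 8, 9] the diagonal is [2, 2, 2, 2, 2, 2, 2, 2, 2]. Diagonalising L (or applying a numerical eigensolver to the 9x9 matrix) gives the spectrum above.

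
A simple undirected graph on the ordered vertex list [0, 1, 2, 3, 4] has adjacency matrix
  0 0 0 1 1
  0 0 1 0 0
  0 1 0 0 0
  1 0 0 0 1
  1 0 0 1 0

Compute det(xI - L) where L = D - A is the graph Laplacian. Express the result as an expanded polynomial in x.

x^5 - 8x^4 + 21x^3 - 18x^2

Reading degrees in the order [0, 1, 2, 3, 4] gives [2, 1, 1, 2, 2]; set D = diag(2, 1, 1, 2, 2) and form L = D - A. The eigenvalues of L are [0, 0, 2, 3, 3]; the characteristic polynomial is the product of (x - lambda_i), which multiplies out to x^5 - 8x^4 + 21x^3 - 18x^2. The coefficient of x^4 equals -trace(L) = -8, matching the sum of degrees. The eigenvalues sum to 8, which equals trace(L) = 2|E|.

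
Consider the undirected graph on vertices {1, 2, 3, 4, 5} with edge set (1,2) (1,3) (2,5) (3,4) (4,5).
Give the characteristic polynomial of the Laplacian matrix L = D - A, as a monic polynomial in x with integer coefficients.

x^5 - 10x^4 + 35x^3 - 50x^2 + 25x

With the vertex order [1, 2, 3, 4, 5], the degrees are [2, 2, 2, 2, 2], giving D = diag(2, 2, 2, 2, 2) and L = D - A. L has integer entries, so p(x) = det(xI - L) has integer coefficients. Expanding the determinant yields x^5 - 10x^4 + 35x^3 - 50x^2 + 25x. The coefficient of x^4 equals -trace(L) = -10, matching the sum of degrees. By the matrix-tree theorem the graph has (1/5) * product of the nonzero eigenvalues = 5 spanning trees.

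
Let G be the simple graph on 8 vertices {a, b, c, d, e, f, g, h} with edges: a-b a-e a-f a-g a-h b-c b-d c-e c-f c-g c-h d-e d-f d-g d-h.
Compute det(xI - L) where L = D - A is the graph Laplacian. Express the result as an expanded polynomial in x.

x^8 - 30x^7 + 375x^6 - 2540x^5 + 10095x^4 - 23598x^3 + 30105x^2 - 16200x

Each diagonal entry of L is the vertex degree and each off-diagonal entry is -1 where an edge is present, 0 otherwise; in the order [a, b, c, d, e, f, g, h] the diagonal is [5, 3, 5, 5, 3, 3, 3, 3]. The eigenvalues of L are [0, 3, 3, 3, 3, 5, 5, 8]; the characteristic polynomial is the product of (x - lambda_i), which multiplies out to x^8 - 30x^7 + 375x^6 - 2540x^5 + 10095x^4 - 23598x^3 + 30105x^2 - 16200x. The coefficient of x^7 equals -trace(L) = -30, matching the sum of degrees. The eigenvalues sum to 30, which equals trace(L) = 2|E|.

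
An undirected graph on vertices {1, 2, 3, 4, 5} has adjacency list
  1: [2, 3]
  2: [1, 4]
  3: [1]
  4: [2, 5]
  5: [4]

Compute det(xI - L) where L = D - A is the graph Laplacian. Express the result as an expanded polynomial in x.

Each diagonal entry of L is the vertex degree and each off-diagonal entry is -1 where an edge is present, 0 otherwise; in the order [1, 2, 3, 4, 5] the diagonal is [2, 2, 1, 2, 1]. L has integer entries, so p(x) = det(xI - L) has integer coefficients. Expanding the determinant yields x^5 - 8x^4 + 21x^3 - 20x^2 + 5x. The constant term is 0 because L is singular (the all-ones vector lies in its kernel).

x^5 - 8x^4 + 21x^3 - 20x^2 + 5x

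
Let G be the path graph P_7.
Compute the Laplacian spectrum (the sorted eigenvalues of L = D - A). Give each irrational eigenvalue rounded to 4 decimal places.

[0, 0.1981, 0.7530, 1.5550, 2.4450, 3.2470, 3.8019]

The graph has 7 vertices and degree multiset [2, 2, 2, 2, 2, 1, 1]; D is the diagonal matrix of degrees and L = D - A. Diagonalising L (or applying a numerical eigensolver to the 7x7 matrix) gives the spectrum above. The eigenvalues sum to 12, which equals trace(L) = 2|E|.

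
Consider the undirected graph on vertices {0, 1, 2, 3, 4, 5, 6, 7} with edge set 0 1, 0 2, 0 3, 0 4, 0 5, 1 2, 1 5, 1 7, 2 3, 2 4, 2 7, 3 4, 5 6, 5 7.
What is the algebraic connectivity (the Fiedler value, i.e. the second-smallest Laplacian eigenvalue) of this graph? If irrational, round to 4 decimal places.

Reading degrees in the order [0, 1, 2, 3, 4, 5, 6, 7] gives [5, 4, 5, 3, 3, 4, 1, 3]; set D = diag(5, 4, 5, 3, 3, 4, 1, 3) and form L = D - A. The sorted Laplacian eigenvalues are [0, 0.7822, 1.8711, 4, 4, 4.8036, 6, 6.5432]; the algebraic connectivity is the second entry, 0.7822. The largest eigenvalue, 6.5432, is at most the vertex count 8. The eigenvalues sum to 28, which equals trace(L) = 2|E|.

0.7822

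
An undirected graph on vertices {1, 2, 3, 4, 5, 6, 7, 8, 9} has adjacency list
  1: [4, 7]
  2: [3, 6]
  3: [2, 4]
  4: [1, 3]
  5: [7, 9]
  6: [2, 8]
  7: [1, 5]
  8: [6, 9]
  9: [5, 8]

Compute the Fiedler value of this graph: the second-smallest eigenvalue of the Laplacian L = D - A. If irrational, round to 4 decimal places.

With the vertex order [1, 2, 3, 4, 5, 6, 7, 8, 9], the degrees are [2, 2, 2, 2, 2, 2, 2, 2, 2], giving D = diag(2, 2, 2, 2, 2, 2, 2, 2, 2) and L = D - A. The sorted Laplacian eigenvalues are [0, 0.4679, 0.4679, 1.6527, 1.6527, 3, 3, 3.8794, 3.8794]; the algebraic connectivity is the second entry, 0.4679.

0.4679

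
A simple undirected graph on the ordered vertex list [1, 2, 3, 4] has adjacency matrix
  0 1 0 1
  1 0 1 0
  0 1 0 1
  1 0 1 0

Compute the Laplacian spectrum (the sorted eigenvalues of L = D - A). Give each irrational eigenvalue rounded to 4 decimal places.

Each diagonal entry of L is the vertex degree and each off-diagonal entry is -1 where an edge is present, 0 otherwise; in the order [1, 2, 3, 4] the diagonal is [2, 2, 2, 2]. L is symmetric positive semidefinite, so every eigenvalue is real and nonnegative. The single zero eigenvalue shows the graph is connected. The largest eigenvalue, 4, is at most the vertex count 4. By the matrix-tree theorem the graph has (1/4) * product of the nonzero eigenvalues = 4 spanning trees.

[0, 2, 2, 4]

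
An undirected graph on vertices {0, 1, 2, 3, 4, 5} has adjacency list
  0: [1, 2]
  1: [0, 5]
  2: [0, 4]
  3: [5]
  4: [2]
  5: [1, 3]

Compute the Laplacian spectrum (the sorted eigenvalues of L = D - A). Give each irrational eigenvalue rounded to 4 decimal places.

[0, 0.2679, 1, 2, 3, 3.7321]

Each diagonal entry of L is the vertex degree and each off-diagonal entry is -1 where an edge is present, 0 otherwise; in the order [0, 1, 2, 3, 4, 5] the diagonal is [2, 2, 2, 1, 1, 2]. Since every row of L sums to 0, the all-ones vector is in the kernel and 0 is an eigenvalue. The eigenvalues sum to 10, which equals trace(L) = 2|E|. There is one zero in the spectrum, matching the 1 component.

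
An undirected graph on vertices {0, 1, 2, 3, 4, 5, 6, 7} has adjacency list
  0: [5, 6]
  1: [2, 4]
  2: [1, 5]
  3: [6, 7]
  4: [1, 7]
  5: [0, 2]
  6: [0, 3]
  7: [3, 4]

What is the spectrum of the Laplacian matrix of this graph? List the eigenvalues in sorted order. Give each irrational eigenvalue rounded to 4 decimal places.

Reading degrees in the order [0, 1, 2, 3, 4, 5, 6, 7] gives [2, 2, 2, 2, 2, 2, 2, 2]; set D = diag(2, 2, 2, 2, 2, 2, 2, 2) and form L = D - A. Since every row of L sums to 0, the all-ones vector is in the kernel and 0 is an eigenvalue. The single zero eigenvalue shows the graph is connected. There is one zero in the spectrum, matching the 1 component. The largest eigenvalue, 4, is at most the vertex count 8.

[0, 0.5858, 0.5858, 2, 2, 3.4142, 3.4142, 4]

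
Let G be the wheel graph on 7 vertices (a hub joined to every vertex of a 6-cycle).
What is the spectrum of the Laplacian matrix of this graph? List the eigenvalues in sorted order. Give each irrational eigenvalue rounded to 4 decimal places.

The graph has 7 vertices and degree multiset [6, 3, 3, 3, 3, 3, 3]; D is the diagonal matrix of degrees and L = D - A. Diagonalising L (or applying a numerical eigensolver to the 7x7 matrix) gives the spectrum above.

[0, 2, 2, 4, 4, 5, 7]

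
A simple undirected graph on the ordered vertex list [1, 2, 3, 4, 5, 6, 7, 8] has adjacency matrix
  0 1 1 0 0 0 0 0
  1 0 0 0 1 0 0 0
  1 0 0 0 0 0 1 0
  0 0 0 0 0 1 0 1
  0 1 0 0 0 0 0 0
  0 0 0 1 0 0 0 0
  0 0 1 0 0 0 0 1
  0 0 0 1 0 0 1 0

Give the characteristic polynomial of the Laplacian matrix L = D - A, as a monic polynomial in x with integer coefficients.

With the vertex order [1, 2, 3, 4, 5, 6, 7, 8], the degrees are [2, 2, 2, 2, 1, 1, 2, 2], giving D = diag(2, 2, 2, 2, 1, 1, 2, 2) and L = D - A. Computing det(xI - L) by cofactor expansion (or equivalently via sum-over-permutations) gives x^8 - 14x^7 + 78x^6 - 220x^5 + 330x^4 - 252x^3 + 84x^2 - 8x. Since p(0) = det(-L) = 0, x divides p(x). By the matrix-tree theorem the graph has (1/8) * product of the nonzero eigenvalues = 1 spanning tree.

x^8 - 14x^7 + 78x^6 - 220x^5 + 330x^4 - 252x^3 + 84x^2 - 8x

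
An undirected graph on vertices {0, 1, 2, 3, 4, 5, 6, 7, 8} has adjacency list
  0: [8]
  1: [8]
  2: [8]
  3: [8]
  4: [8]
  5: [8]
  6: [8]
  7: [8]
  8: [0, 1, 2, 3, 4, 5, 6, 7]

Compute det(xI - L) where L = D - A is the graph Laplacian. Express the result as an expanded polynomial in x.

x^9 - 16x^8 + 84x^7 - 224x^6 + 350x^5 - 336x^4 + 196x^3 - 64x^2 + 9x

With the vertex order [0, 1, 2, 3, 4, 5, 6, 7, 8], the degrees are [1, 1, 1, 1, 1, 1, 1, 1, 8], giving D = diag(1, 1, 1, 1, 1, 1, 1, 1, 8) and L = D - A. L has integer entries, so p(x) = det(xI - L) has integer coefficients. Expanding the determinant yields x^9 - 16x^8 + 84x^7 - 224x^6 + 350x^5 - 336x^4 + 196x^3 - 64x^2 + 9x. The coefficient of x^8 equals -trace(L) = -16, matching the sum of degrees. There is one zero in the spectrum, matching the 1 component.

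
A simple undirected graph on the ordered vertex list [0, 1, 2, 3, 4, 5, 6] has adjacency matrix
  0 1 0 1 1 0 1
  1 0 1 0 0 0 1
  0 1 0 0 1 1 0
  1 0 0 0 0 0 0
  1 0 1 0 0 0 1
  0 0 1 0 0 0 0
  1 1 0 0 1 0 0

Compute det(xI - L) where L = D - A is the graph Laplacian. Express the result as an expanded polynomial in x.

x^7 - 18x^6 + 126x^5 - 432x^4 + 747x^3 - 596x^2 + 168x

With the vertex order [0, 1, 2, 3, 4, 5, 6], the degrees are [4, 3, 3, 1, 3, 1, 3], giving D = diag(4, 3, 3, 1, 3, 1, 3) and L = D - A. Computing det(xI - L) by cofactor expansion (or equivalently via sum-over-permutations) gives x^7 - 18x^6 + 126x^5 - 432x^4 + 747x^3 - 596x^2 + 168x. Since p(0) = det(-L) = 0, x divides p(x). The largest eigenvalue, 5.4993, is at most the vertex count 7.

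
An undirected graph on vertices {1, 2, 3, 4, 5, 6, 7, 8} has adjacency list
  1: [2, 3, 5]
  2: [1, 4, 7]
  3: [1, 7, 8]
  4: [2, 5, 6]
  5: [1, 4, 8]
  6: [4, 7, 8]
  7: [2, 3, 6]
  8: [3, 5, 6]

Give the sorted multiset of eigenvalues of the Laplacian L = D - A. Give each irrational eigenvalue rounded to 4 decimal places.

Reading degrees in the order [1, 2, 3, 4, 5, 6, 7, 8] gives [3, 3, 3, 3, 3, 3, 3, 3]; set D = diag(3, 3, 3, 3, 3, 3, 3, 3) and form L = D - A. The multiplicity of 0 as a Laplacian eigenvalue equals the number of connected components.

[0, 2, 2, 2, 4, 4, 4, 6]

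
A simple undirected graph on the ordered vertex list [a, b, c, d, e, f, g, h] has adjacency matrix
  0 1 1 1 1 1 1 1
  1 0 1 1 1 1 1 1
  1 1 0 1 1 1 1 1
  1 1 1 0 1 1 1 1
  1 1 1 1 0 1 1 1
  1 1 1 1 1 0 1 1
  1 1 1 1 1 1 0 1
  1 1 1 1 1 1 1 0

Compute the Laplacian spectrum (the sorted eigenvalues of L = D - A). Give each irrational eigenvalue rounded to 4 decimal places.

[0, 8, 8, 8, 8, 8, 8, 8]

Reading degrees in the order [a, b, c, d, e, f, g, h] gives [7, 7, 7, 7, 7, 7, 7, 7]; set D = diag(7, 7, 7, 7, 7, 7, 7, 7) and form L = D - A. The multiplicity of 0 as a Laplacian eigenvalue equals the number of connected components. The largest eigenvalue, 8, is at most the vertex count 8.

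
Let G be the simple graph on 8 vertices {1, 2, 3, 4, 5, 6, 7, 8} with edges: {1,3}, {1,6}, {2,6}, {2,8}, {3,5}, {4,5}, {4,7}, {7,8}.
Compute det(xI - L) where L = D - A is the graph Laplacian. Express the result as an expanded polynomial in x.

x^8 - 16x^7 + 104x^6 - 352x^5 + 660x^4 - 672x^3 + 336x^2 - 64x

Reading degrees in the order [1, 2, 3, 4, 5, 6, 7, 8] gives [2, 2, 2, 2, 2, 2, 2, 2]; set D = diag(2, 2, 2, 2, 2, 2, 2, 2) and form L = D - A. Computing det(xI - L) by cofactor expansion (or equivalently via sum-over-permutations) gives x^8 - 16x^7 + 104x^6 - 352x^5 + 660x^4 - 672x^3 + 336x^2 - 64x. The constant term is 0 because L is singular (the all-ones vector lies in its kernel). By the matrix-tree theorem the graph has (1/8) * product of the nonzero eigenvalues = 8 spanning trees.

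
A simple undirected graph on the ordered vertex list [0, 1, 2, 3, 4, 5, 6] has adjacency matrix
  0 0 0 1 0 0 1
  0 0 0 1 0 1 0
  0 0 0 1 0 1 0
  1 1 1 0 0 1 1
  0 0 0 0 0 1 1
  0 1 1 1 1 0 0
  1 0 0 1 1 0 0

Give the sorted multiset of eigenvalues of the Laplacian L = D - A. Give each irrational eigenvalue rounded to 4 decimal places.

[0, 1.3010, 1.7464, 2, 3.8390, 4.9391, 6.1746]

Each diagonal entry of L is the vertex degree and each off-diagonal entry is -1 where an edge is present, 0 otherwise; in the order [0, 1, 2, 3, 4, 5, 6] the diagonal is [2, 2, 2, 5, 2, 4, 3]. Since every row of L sums to 0, the all-ones vector is in the kernel and 0 is an eigenvalue. The single zero eigenvalue shows the graph is connected. There is one zero in the spectrum, matching the 1 component.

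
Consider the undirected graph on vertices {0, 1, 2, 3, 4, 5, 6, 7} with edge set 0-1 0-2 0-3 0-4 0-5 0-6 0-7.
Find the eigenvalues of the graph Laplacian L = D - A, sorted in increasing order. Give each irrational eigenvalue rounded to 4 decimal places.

With the vertex order [0, 1, 2, 3, 4, 5, 6, 7], the degrees are [7, 1, 1, 1, 1, 1, 1, 1], giving D = diag(7, 1, 1, 1, 1, 1, 1, 1) and L = D - A. Since every row of L sums to 0, the all-ones vector is in the kernel and 0 is an eigenvalue.

[0, 1, 1, 1, 1, 1, 1, 8]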